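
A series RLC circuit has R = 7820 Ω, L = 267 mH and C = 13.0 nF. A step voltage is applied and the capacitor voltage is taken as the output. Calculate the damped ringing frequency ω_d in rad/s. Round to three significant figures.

ω_d ≈ 8580 rad/s

For a series RLC circuit (capacitor voltage as output), ω_n = 1/√(LC) = 1/√(267 mH · 13.0 nF) = 17000 rad/s.
ζ = (R/2)·√(C/L) = (7820/2)·√(13.0 nF/267 mH) = 0.863.
ω_d = 17000·√(1 − 0.863²) = 8580 rad/s.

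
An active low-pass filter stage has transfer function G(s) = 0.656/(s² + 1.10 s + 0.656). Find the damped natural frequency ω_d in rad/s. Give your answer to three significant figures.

Matching coefficients with s² + 2ζω_n s + ω_n² gives ω_n² = 0.656 ⇒ ω_n = 0.810 rad/s, and ζ = 1.10/(2ω_n) = 0.679.
The damped frequency ω_d = ω_n√(1−ζ²) = 0.595 rad/s.

ω_d ≈ 0.595 rad/s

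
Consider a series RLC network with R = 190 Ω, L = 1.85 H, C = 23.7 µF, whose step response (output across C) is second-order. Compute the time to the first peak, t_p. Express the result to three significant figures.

t_p ≈ 0.0221 s

For a series RLC circuit (capacitor voltage as output), ω_n = 1/√(LC) = 1/√(1.85 H · 23.7 µF) = 151 rad/s.
ζ = (R/2)·√(C/L) = (190/2)·√(23.7 µF/1.85 H) = 0.340.
ω_d = ω_n√(1−ζ²) = 142 rad/s. t_p = π/ω_d = 0.0221 s.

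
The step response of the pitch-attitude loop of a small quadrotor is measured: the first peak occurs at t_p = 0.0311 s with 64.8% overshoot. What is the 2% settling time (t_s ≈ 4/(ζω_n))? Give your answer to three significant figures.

The overshoot fixes ζ = −ln(OS)/√(π²+ln²(OS)) = 0.137.
From t_p = π/ω_d, ω_d = π/0.0311 = 101 rad/s, so ω_n = ω_d/√(1−ζ²) = 102 rad/s.
t_s ≈ 4/(ζω_n) = 4/(0.137·102) = 0.287 s.

t_s ≈ 0.287 s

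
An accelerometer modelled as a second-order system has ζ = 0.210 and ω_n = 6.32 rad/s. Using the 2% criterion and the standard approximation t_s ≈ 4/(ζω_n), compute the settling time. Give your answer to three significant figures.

t_s ≈ 3.01 s

t_s ≈ 4/(ζω_n) = 4/(0.210 × 6.32) = 3.01 s.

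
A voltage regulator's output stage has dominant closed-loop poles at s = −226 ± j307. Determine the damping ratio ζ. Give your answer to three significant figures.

With σ = 226, ω_d = 307: ω_n = √(σ²+ω_d²) = 381 rad/s, ζ = σ/ω_n = 0.593.

ζ ≈ 0.593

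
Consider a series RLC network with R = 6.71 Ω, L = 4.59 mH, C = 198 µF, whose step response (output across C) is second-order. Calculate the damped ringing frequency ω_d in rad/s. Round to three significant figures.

For a series RLC circuit (capacitor voltage as output), ω_n = 1/√(LC) = 1/√(4.59 mH · 198 µF) = 1050 rad/s.
ζ = (R/2)·√(C/L) = (6.71/2)·√(198 µF/4.59 mH) = 0.697.
ω_d = ω_n√(1−ζ²) = 752 rad/s.

ω_d ≈ 752 rad/s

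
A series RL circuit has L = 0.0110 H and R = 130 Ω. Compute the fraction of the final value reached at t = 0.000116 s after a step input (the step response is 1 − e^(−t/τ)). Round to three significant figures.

y/y_∞ ≈ 0.746

τ = L/R = 0.0110/130 = 0.0000846 s.
y(t)/y_∞ = 1 − e^(−t/τ) = 1 − e^(−0.000116/0.0000846) = 1 − e^(−1.37) = 0.746.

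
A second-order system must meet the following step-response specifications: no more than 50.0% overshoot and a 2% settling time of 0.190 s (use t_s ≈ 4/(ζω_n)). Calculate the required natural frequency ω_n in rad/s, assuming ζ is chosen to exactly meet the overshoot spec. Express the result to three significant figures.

ω_n ≈ 97.7 rad/s

Inverting the overshoot relation: ζ = |ln 0.500|/√(π² + ln²0.500) = 0.215.
From t_s ≈ 4/(ζω_n): ω_n = 4/(ζ·t_s) = 4/(0.215·0.190) = 97.7 rad/s.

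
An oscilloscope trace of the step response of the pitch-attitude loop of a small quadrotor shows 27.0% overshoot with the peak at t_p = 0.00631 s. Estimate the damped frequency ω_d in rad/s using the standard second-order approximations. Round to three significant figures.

ω_d ≈ 498 rad/s

t_p = π/ω_d, so ω_d = π/0.00631 = 498 rad/s.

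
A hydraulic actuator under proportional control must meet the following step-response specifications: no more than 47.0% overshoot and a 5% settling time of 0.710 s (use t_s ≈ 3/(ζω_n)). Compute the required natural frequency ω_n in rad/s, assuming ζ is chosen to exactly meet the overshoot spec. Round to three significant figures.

ω_n ≈ 18.1 rad/s

ζ = −ln(OS)/√(π² + (ln OS)²). With OS = 0.470, ln OS = −0.7550 and ζ = 0.7550/3.231 = 0.234.
Then ω_n = 3/(ζ t_s) = 3/(0.234 × 0.710) = 18.1 rad/s.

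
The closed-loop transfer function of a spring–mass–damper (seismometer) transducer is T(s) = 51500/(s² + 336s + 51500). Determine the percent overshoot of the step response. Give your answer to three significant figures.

Matching coefficients with s² + 2ζω_n s + ω_n² gives ω_n² = 51500 ⇒ ω_n = 227 rad/s, and ζ = 336/(2ω_n) = 0.740.
%OS = 100·exp(−πζ/√(1−ζ²)) = 3.14%.

%OS ≈ 3.14%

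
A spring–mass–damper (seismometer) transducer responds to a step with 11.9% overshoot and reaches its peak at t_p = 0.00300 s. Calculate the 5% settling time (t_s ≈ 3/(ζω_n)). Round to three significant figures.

t_s ≈ 0.00423 s

The overshoot fixes ζ = −ln(OS)/√(π²+ln²(OS)) = 0.561.
From t_p = π/ω_d, ω_d = π/0.00300 = 1050 rad/s, so ω_n = ω_d/√(1−ζ²) = 1260 rad/s.
t_s ≈ 3/(ζω_n) = 3/(0.561·1260) = 0.00423 s.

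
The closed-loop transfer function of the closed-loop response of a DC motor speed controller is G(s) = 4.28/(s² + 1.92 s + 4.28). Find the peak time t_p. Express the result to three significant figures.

t_p ≈ 1.71 s

Matching coefficients with s² + 2ζω_n s + ω_n² gives ω_n² = 4.28 ⇒ ω_n = 2.07 rad/s, and ζ = 1.92/(2ω_n) = 0.464.
ω_d = 2.07·√(1 − 0.464²) = 1.83 rad/s. Then t_p = π/ω_d = 1.71 s.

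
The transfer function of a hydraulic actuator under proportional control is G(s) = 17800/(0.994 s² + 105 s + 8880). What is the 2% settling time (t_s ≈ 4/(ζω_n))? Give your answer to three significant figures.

t_s ≈ 0.0757 s

Dividing through by 0.994: denominator becomes s² + 105.6 s + 8934.
So ω_n = √8934 = 94.5 rad/s and ζ = 105.6/(2·94.5) = 0.559.
t_s ≈ 4/(ζω_n) = 0.0757 s.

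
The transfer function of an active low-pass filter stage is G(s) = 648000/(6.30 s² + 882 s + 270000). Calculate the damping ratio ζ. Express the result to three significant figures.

Dividing through by 6.30: denominator becomes s² + 140.0 s + 42860.
So ω_n = √42860 = 207 rad/s and ζ = 140.0/(2·207) = 0.338.

ζ ≈ 0.338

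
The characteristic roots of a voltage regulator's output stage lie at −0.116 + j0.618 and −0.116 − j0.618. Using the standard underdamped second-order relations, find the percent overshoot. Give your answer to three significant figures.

The poles are at −σ ± jω_d with σ = 0.116 and ω_d = 0.618, so ω_n = √(σ²+ω_d²) = 0.629 rad/s and ζ = σ/ω_n = 0.184.
Overshoot: exp(−π·0.184/√(1−0.184²)) = 0.555, i.e. 55.5%.

%OS ≈ 55.5%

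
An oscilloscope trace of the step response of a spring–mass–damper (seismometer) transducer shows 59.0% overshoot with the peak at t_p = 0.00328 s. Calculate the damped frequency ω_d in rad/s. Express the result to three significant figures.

t_p = π/ω_d, so ω_d = π/0.00328 = 958 rad/s.

ω_d ≈ 958 rad/s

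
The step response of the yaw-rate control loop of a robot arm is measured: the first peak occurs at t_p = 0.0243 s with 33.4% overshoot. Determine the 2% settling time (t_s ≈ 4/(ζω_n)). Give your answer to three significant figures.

ζ from %OS: ζ = |ln 0.334|/√(π²+ln²0.334) = 0.330.
From t_p = π/ω_d, ω_d = π/0.0243 = 129 rad/s, so ω_n = ω_d/√(1−ζ²) = 137 rad/s.
t_s ≈ 4/(ζω_n) = 4/(0.330·137) = 0.0886 s.

t_s ≈ 0.0886 s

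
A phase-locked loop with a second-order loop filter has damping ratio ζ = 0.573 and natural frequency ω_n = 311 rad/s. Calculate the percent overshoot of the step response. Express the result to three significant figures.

%OS ≈ 11.1%

For an underdamped second-order system, %OS = 100·exp(−πζ/√(1−ζ²)).
πζ/√(1−ζ²) = π·0.573/√(1−0.328) = 2.196, so %OS = 100·e^(−2.196) = 11.1%.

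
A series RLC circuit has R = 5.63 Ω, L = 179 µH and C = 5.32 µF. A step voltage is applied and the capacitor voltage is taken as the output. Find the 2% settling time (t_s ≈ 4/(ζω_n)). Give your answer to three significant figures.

For a series RLC circuit (capacitor voltage as output), ω_n = 1/√(LC) = 1/√(179 µH · 5.32 µF) = 32400 rad/s.
ζ = (R/2)·√(C/L) = (5.63/2)·√(5.32 µF/179 µH) = 0.485.
t_s ≈ 4/(ζω_n) = 0.000254 s.

t_s ≈ 0.000254 s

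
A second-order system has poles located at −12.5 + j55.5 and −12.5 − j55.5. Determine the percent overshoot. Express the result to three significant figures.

%OS ≈ 49.3%

With σ = 12.5, ω_d = 55.5: ω_n = √(σ²+ω_d²) = 56.9 rad/s, ζ = σ/ω_n = 0.220.
%OS = 100 e^{−πζ/√(1−ζ²)} with ζ = 0.220 gives 49.3%.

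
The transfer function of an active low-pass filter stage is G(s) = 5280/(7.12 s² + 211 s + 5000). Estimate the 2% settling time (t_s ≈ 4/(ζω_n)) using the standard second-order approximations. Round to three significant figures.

Dividing through by 7.12: denominator becomes s² + 29.63 s + 702.2.
So ω_n = √702.2 = 26.5 rad/s and ζ = 29.63/(2·26.5) = 0.559.
t_s ≈ 4/(ζω_n) = 0.270 s.

t_s ≈ 0.270 s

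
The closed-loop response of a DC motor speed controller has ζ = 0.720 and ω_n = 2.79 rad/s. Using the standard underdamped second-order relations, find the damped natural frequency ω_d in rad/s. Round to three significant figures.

ω_d = ω_n√(1−ζ²) = 2.79·√0.482 = 1.94 rad/s.

ω_d ≈ 1.94 rad/s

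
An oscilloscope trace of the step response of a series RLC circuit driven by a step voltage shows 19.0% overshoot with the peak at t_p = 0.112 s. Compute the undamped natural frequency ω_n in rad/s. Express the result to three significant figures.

From the overshoot, ζ = −ln(OS)/√(π²+ln²(OS)) = 0.467.
t_p = π/ω_d ⇒ ω_d = 28.0 rad/s; then ω_n = ω_d/√(1−ζ²) = 31.7 rad/s.

ω_n ≈ 31.7 rad/s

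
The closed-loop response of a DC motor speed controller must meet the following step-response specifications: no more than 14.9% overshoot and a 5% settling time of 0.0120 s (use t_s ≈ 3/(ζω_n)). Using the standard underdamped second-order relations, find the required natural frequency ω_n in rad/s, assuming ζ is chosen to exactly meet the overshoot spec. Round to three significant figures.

ζ = −ln(OS)/√(π² + (ln OS)²). With OS = 0.149, ln OS = −1.904 and ζ = 1.904/3.673 = 0.518.
From t_s ≈ 3/(ζω_n): ω_n = 3/(ζ·t_s) = 3/(0.518·0.0120) = 482 rad/s.

ω_n ≈ 482 rad/s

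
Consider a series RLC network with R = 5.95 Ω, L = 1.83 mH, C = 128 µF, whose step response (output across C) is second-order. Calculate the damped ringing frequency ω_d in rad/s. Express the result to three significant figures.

For a series RLC circuit (capacitor voltage as output), ω_n = 1/√(LC) = 1/√(1.83 mH · 128 µF) = 2070 rad/s.
ζ = (R/2)·√(C/L) = (5.95/2)·√(128 µF/1.83 mH) = 0.787.
ω_d = ω_n√(1−ζ²) = 1280 rad/s.

ω_d ≈ 1280 rad/s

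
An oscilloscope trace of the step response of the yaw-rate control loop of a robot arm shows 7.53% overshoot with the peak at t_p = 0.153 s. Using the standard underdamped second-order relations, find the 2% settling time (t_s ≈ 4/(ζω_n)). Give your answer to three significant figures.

ζ from %OS: ζ = |ln 0.0753|/√(π²+ln²0.0753) = 0.636.
t_p = π/ω_d ⇒ ω_d = 20.5 rad/s; then ω_n = ω_d/√(1−ζ²) = 26.6 rad/s.
t_s ≈ 4/(ζω_n) = 4/(0.636·26.6) = 0.237 s.

t_s ≈ 0.237 s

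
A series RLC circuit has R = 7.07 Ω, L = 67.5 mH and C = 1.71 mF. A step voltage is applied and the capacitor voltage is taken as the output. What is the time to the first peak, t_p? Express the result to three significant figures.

t_p ≈ 0.0408 s

For a series RLC circuit (capacitor voltage as output), ω_n = 1/√(LC) = 1/√(67.5 mH · 1.71 mF) = 93.1 rad/s.
ζ = (R/2)·√(C/L) = (7.07/2)·√(1.71 mF/67.5 mH) = 0.563.
ω_d = ω_n√(1−ζ²) = 76.9 rad/s. t_p = π/ω_d = 0.0408 s.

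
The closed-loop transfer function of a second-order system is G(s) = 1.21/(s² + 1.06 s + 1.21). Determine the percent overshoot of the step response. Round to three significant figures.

Comparing the denominator to s² + 2ζω_n s + ω_n²: ω_n = √1.21 = 1.10 rad/s, and 2ζω_n = 1.06 so ζ = 1.06/(2·1.10) = 0.482.
Overshoot: exp(−π·0.482/√(1−0.482²)) = 0.178, i.e. 17.8%.

%OS ≈ 17.8%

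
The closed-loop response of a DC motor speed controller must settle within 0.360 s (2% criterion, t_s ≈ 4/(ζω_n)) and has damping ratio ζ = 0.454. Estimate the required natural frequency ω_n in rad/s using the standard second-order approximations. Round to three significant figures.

Rearranging t_s ≈ 4/(ζω_n) gives ω_n = 4/(ζ·t_s) = 4/(0.454 × 0.360) = 24.5 rad/s.

ω_n ≈ 24.5 rad/s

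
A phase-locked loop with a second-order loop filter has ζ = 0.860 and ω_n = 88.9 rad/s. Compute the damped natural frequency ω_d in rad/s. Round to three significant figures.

ω_d ≈ 45.4 rad/s

ω_d = ω_n√(1−ζ²) = 88.9·√0.260 = 45.4 rad/s.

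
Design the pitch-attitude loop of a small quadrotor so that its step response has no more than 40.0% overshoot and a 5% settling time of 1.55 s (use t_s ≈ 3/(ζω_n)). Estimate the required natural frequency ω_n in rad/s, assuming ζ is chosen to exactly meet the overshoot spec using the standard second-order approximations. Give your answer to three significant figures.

ω_n ≈ 6.91 rad/s

ζ = −ln(OS)/√(π² + (ln OS)²). With OS = 0.400, ln OS = −0.9163 and ζ = 0.9163/3.272 = 0.280.
Then ω_n = 3/(ζ t_s) = 3/(0.280 × 1.55) = 6.91 rad/s.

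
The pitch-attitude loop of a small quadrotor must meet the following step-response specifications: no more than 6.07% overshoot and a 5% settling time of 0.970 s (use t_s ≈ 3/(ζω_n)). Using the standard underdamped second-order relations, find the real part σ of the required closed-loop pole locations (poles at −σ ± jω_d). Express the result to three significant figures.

σ ≈ 3.09

The settling-time spec alone fixes σ = ζω_n = 3/t_s = 3/0.970 = 3.09.
(Overshoot then fixes ζ = 0.666 and hence ω_d = σ·√(1−ζ²)/ζ = 3.47 rad/s.)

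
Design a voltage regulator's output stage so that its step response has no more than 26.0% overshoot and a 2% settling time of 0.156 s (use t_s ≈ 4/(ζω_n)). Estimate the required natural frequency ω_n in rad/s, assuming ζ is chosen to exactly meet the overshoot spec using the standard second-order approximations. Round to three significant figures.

ω_n ≈ 65.1 rad/s

Inverting the overshoot relation: ζ = |ln 0.260|/√(π² + ln²0.260) = 0.394.
Then ω_n = 4/(ζ t_s) = 4/(0.394 × 0.156) = 65.1 rad/s.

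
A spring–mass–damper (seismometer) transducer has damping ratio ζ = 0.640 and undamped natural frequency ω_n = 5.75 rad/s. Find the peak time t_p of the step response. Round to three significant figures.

The damped frequency is ω_d = ω_n√(1−ζ²) = 5.75·√(1−0.410) = 4.42 rad/s.
Peak time t_p = π/ω_d = π/4.42 = 0.711 s.

t_p ≈ 0.711 s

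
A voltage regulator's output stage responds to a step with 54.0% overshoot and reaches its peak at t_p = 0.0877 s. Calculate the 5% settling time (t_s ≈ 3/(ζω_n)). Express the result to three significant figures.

ζ from %OS: ζ = |ln 0.540|/√(π²+ln²0.540) = 0.192.
From t_p = π/ω_d, ω_d = π/0.0877 = 35.8 rad/s, so ω_n = ω_d/√(1−ζ²) = 36.5 rad/s.
t_s ≈ 3/(ζω_n) = 3/(0.192·36.5) = 0.427 s.

t_s ≈ 0.427 s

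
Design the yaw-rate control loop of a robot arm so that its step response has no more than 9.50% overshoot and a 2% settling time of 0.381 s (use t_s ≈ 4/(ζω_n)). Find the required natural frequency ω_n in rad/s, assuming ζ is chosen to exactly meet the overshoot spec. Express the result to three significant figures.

ω_n ≈ 17.5 rad/s

Inverting the overshoot relation: ζ = |ln 0.0950|/√(π² + ln²0.0950) = 0.600.
Then ω_n = 4/(ζ t_s) = 4/(0.600 × 0.381) = 17.5 rad/s.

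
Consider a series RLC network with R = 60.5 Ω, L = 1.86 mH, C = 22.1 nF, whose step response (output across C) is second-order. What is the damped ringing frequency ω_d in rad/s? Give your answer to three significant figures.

ω_d ≈ 155000 rad/s

For a series RLC circuit (capacitor voltage as output), ω_n = 1/√(LC) = 1/√(1.86 mH · 22.1 nF) = 156000 rad/s.
ζ = (R/2)·√(C/L) = (60.5/2)·√(22.1 nF/1.86 mH) = 0.104.
ω_d = 156000·√(1 − 0.104²) = 155000 rad/s.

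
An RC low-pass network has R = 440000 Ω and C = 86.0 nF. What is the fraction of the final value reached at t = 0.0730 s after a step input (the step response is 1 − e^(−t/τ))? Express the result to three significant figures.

τ = RC = 440000 × 86.0 nF = 0.0378 s.
y(t)/y_∞ = 1 − e^(−t/τ) = 1 − e^(−0.0730/0.0378) = 1 − e^(−1.93) = 0.855.

y/y_∞ ≈ 0.855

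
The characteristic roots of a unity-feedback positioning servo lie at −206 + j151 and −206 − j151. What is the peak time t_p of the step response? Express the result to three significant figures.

t_p = π/ω_d with ω_d = 151 (the imaginary part), so t_p = 0.0208 s.

t_p ≈ 0.0208 s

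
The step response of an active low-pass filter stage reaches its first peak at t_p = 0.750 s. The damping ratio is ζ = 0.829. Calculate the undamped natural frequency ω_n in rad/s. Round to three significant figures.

Peak time t_p = π/ω_d, so ω_d = π/t_p = π/0.750 = 4.19 rad/s.
ω_n = ω_d/√(1−ζ²) = 4.19/√0.313 = 7.49 rad/s.

ω_n ≈ 7.49 rad/s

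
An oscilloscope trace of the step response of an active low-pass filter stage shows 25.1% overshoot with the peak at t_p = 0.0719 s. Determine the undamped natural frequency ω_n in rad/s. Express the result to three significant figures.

The overshoot fixes ζ = −ln(OS)/√(π²+ln²(OS)) = 0.403.
t_p = π/ω_d ⇒ ω_d = 43.7 rad/s; then ω_n = ω_d/√(1−ζ²) = 47.7 rad/s.

ω_n ≈ 47.7 rad/s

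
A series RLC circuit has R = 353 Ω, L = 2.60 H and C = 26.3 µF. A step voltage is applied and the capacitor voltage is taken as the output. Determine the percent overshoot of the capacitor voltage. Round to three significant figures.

For a series RLC circuit (capacitor voltage as output), ω_n = 1/√(LC) = 1/√(2.60 H · 26.3 µF) = 121 rad/s.
ζ = (R/2)·√(C/L) = (353/2)·√(26.3 µF/2.60 H) = 0.561.
%OS = 100 e^{−πζ/√(1−ζ²)} with ζ = 0.561 gives 11.9%.

%OS ≈ 11.9%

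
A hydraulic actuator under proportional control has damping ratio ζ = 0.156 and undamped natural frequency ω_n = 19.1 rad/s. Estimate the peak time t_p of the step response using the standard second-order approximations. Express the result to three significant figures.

The damped frequency is ω_d = ω_n√(1−ζ²) = 19.1·√(1−0.0243) = 18.9 rad/s.
Peak time t_p = π/ω_d = π/18.9 = 0.167 s.

t_p ≈ 0.167 s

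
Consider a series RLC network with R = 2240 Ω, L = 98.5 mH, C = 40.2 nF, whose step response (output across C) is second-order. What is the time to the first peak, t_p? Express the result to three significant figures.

t_p ≈ 0.000283 s

For a series RLC circuit (capacitor voltage as output), ω_n = 1/√(LC) = 1/√(98.5 mH · 40.2 nF) = 15900 rad/s.
ζ = (R/2)·√(C/L) = (2240/2)·√(40.2 nF/98.5 mH) = 0.716.
ω_d = 15900·√(1 − 0.716²) = 11100 rad/s. t_p = π/ω_d = 0.000283 s.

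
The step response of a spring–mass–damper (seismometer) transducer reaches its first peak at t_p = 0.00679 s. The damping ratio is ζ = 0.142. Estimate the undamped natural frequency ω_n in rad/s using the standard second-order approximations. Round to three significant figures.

ω_n ≈ 467 rad/s

Peak time t_p = π/ω_d, so ω_d = π/t_p = π/0.00679 = 463 rad/s.
ω_n = ω_d/√(1−ζ²) = 463/√0.980 = 467 rad/s.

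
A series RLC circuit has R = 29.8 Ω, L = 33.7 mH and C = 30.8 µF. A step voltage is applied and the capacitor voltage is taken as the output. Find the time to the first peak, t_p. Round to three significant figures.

For a series RLC circuit (capacitor voltage as output), ω_n = 1/√(LC) = 1/√(33.7 mH · 30.8 µF) = 982 rad/s.
ζ = (R/2)·√(C/L) = (29.8/2)·√(30.8 µF/33.7 mH) = 0.450.
ω_d = 982·√(1 − 0.450²) = 876 rad/s. t_p = π/ω_d = 0.00358 s.

t_p ≈ 0.00358 s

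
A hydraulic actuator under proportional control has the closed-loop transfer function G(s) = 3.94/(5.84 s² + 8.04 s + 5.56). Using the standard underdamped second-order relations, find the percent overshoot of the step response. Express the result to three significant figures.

%OS ≈ 4.38%

Dividing through by 5.84: denominator becomes s² + 1.377 s + 0.9521.
So ω_n = √0.9521 = 0.976 rad/s and ζ = 1.377/(2·0.976) = 0.705.
%OS = 100 e^{−πζ/√(1−ζ²)} with ζ = 0.705 gives 4.38%.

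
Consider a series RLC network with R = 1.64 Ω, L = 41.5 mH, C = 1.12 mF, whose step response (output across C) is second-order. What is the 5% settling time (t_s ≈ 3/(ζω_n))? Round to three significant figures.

t_s ≈ 0.152 s

For a series RLC circuit (capacitor voltage as output), ω_n = 1/√(LC) = 1/√(41.5 mH · 1.12 mF) = 147 rad/s.
ζ = (R/2)·√(C/L) = (1.64/2)·√(1.12 mF/41.5 mH) = 0.135.
t_s ≈ 3/(ζω_n) = 0.152 s.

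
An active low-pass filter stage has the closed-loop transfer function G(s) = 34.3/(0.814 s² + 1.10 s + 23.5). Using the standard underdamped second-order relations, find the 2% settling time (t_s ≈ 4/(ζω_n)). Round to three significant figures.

t_s ≈ 5.92 s

Dividing through by 0.814: denominator becomes s² + 1.351 s + 28.87.
So ω_n = √28.87 = 5.37 rad/s and ζ = 1.351/(2·5.37) = 0.126.
t_s ≈ 4/(ζω_n) = 5.92 s.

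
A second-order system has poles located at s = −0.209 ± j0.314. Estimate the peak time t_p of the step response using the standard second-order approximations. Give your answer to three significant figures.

t_p ≈ 10.0 s

t_p = π/ω_d with ω_d = 0.314 (the imaginary part), so t_p = 10.0 s.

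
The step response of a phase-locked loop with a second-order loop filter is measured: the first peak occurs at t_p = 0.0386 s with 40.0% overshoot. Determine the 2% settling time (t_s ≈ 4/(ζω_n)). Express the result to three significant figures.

t_s ≈ 0.169 s

From the overshoot, ζ = −ln(OS)/√(π²+ln²(OS)) = 0.280.
From t_p = π/ω_d, ω_d = π/0.0386 = 81.4 rad/s, so ω_n = ω_d/√(1−ζ²) = 84.8 rad/s.
t_s ≈ 4/(ζω_n) = 4/(0.280·84.8) = 0.169 s.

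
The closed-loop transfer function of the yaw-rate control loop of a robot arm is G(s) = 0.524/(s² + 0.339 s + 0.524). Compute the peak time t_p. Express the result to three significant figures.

Matching coefficients with s² + 2ζω_n s + ω_n² gives ω_n² = 0.524 ⇒ ω_n = 0.724 rad/s, and ζ = 0.339/(2ω_n) = 0.234.
ω_d = ω_n√(1−ζ²) = 0.704 rad/s. Then t_p = π/ω_d = 4.46 s.

t_p ≈ 4.46 s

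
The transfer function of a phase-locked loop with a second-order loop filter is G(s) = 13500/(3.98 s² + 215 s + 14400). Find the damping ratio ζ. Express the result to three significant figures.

ζ ≈ 0.449

Dividing through by 3.98: denominator becomes s² + 54.02 s + 3618.
So ω_n = √3618 = 60.2 rad/s and ζ = 54.02/(2·60.2) = 0.449.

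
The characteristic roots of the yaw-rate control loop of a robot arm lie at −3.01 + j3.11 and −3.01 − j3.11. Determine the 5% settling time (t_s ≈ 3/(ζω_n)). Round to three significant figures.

t_s ≈ 0.997 s

For poles at −σ ± jω_d, ζω_n = σ = 3.01, so t_s ≈ 3/σ = 0.997 s.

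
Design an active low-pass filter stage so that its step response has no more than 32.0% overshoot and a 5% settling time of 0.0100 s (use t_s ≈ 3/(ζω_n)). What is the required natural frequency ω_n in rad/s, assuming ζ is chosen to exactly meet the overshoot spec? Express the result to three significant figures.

ω_n ≈ 880 rad/s

ζ = −ln(OS)/√(π² + (ln OS)²). With OS = 0.320, ln OS = −1.139 and ζ = 1.139/3.342 = 0.341.
Then ω_n = 3/(ζ t_s) = 3/(0.341 × 0.0100) = 880 rad/s.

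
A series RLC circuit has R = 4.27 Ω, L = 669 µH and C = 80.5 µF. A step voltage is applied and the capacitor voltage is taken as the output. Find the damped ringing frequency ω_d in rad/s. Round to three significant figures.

ω_d ≈ 2900 rad/s

For a series RLC circuit (capacitor voltage as output), ω_n = 1/√(LC) = 1/√(669 µH · 80.5 µF) = 4310 rad/s.
ζ = (R/2)·√(C/L) = (4.27/2)·√(80.5 µF/669 µH) = 0.741.
ω_d = 4310·√(1 − 0.741²) = 2900 rad/s.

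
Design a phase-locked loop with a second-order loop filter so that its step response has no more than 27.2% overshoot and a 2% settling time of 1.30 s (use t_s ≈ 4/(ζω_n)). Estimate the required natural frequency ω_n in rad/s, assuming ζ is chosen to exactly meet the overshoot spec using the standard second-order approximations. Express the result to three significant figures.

ω_n ≈ 8.04 rad/s

Inverting the overshoot relation: ζ = |ln 0.272|/√(π² + ln²0.272) = 0.383.
Then ω_n = 4/(ζ t_s) = 4/(0.383 × 1.30) = 8.04 rad/s.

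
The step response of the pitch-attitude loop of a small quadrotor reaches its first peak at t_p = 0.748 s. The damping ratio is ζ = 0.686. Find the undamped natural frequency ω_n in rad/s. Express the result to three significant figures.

ω_n ≈ 5.77 rad/s

Peak time t_p = π/ω_d, so ω_d = π/t_p = π/0.748 = 4.20 rad/s.
ω_n = ω_d/√(1−ζ²) = 4.20/√0.529 = 5.77 rad/s.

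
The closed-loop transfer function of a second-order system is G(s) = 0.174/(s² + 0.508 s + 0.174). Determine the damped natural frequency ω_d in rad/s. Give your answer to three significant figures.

ω_n = √0.174 = 0.417 rad/s; ζ = 0.508/(2·0.417) = 0.609.
ω_d = 0.417·√(1 − 0.609²) = 0.331 rad/s.

ω_d ≈ 0.331 rad/s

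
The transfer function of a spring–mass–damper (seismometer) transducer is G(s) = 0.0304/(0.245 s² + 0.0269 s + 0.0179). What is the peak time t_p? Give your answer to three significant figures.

t_p ≈ 11.9 s

Dividing through by 0.245: denominator becomes s² + 0.1098 s + 0.07306.
So ω_n = √0.07306 = 0.270 rad/s and ζ = 0.1098/(2·0.270) = 0.203.
ω_d = 0.270·√(1 − 0.203²) = 0.265 rad/s. t_p = π/ω_d = 11.9 s.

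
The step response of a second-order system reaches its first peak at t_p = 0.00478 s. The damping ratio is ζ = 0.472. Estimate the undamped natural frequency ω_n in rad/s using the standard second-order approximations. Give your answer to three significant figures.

ω_n ≈ 746 rad/s

Peak time t_p = π/ω_d, so ω_d = π/t_p = π/0.00478 = 657 rad/s.
ω_n = ω_d/√(1−ζ²) = 657/√0.777 = 746 rad/s.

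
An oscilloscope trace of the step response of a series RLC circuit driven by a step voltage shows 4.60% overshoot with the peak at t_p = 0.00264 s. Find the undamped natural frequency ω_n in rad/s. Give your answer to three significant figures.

ω_n ≈ 1670 rad/s

The overshoot fixes ζ = −ln(OS)/√(π²+ln²(OS)) = 0.700.
t_p = π/ω_d ⇒ ω_d = 1190 rad/s; then ω_n = ω_d/√(1−ζ²) = 1670 rad/s.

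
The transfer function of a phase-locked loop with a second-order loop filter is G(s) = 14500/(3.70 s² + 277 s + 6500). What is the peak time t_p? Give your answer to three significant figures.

t_p ≈ 0.167 s

Dividing through by 3.70: denominator becomes s² + 74.86 s + 1757.
So ω_n = √1757 = 41.9 rad/s and ζ = 74.86/(2·41.9) = 0.893.
The damped frequency ω_d = ω_n√(1−ζ²) = 18.9 rad/s. t_p = π/ω_d = 0.167 s.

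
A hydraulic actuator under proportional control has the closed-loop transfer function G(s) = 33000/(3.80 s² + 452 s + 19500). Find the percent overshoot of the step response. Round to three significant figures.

%OS ≈ 0.929%

Dividing through by 3.80: denominator becomes s² + 118.9 s + 5132.
So ω_n = √5132 = 71.6 rad/s and ζ = 118.9/(2·71.6) = 0.830.
%OS = 100·exp(−πζ/√(1−ζ²)) = 0.929%.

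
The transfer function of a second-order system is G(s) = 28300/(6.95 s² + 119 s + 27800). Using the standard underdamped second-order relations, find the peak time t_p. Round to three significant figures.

Dividing through by 6.95: denominator becomes s² + 17.12 s + 4000.
So ω_n = √4000 = 63.2 rad/s and ζ = 17.12/(2·63.2) = 0.135.
ω_d = ω_n√(1−ζ²) = 62.7 rad/s. t_p = π/ω_d = 0.0501 s.

t_p ≈ 0.0501 s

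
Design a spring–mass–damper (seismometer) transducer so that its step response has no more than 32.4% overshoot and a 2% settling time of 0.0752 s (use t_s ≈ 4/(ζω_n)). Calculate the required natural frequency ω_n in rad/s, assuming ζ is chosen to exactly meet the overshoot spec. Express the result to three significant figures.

ζ = −ln(OS)/√(π² + (ln OS)²). With OS = 0.324, ln OS = −1.127 and ζ = 1.127/3.338 = 0.338.
From t_s ≈ 4/(ζω_n): ω_n = 4/(ζ·t_s) = 4/(0.338·0.0752) = 158 rad/s.

ω_n ≈ 158 rad/s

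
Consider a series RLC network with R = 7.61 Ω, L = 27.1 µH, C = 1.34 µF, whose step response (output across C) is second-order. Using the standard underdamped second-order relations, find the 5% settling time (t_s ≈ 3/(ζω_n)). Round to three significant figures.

For a series RLC circuit (capacitor voltage as output), ω_n = 1/√(LC) = 1/√(27.1 µH · 1.34 µF) = 166000 rad/s.
ζ = (R/2)·√(C/L) = (7.61/2)·√(1.34 µF/27.1 µH) = 0.846.
t_s ≈ 3/(ζω_n) = 0.0000214 s.

t_s ≈ 0.0000214 s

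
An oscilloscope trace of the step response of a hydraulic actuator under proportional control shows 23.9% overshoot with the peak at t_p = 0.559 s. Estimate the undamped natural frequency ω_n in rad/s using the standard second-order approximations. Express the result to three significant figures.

ω_n ≈ 6.18 rad/s

The overshoot fixes ζ = −ln(OS)/√(π²+ln²(OS)) = 0.415.
From t_p = π/ω_d, ω_d = π/0.559 = 5.62 rad/s, so ω_n = ω_d/√(1−ζ²) = 6.18 rad/s.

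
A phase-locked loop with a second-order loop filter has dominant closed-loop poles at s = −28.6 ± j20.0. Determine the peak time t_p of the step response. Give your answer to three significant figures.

t_p ≈ 0.157 s

t_p = π/ω_d with ω_d = 20.0 (the imaginary part), so t_p = 0.157 s.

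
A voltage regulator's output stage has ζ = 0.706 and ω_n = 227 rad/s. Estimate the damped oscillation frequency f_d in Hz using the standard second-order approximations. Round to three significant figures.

ω_d = ω_n√(1−ζ²) = 227·√0.502 = 161 rad/s.
f_d = ω_d/(2π) = 25.6 Hz.

f_d ≈ 25.6 Hz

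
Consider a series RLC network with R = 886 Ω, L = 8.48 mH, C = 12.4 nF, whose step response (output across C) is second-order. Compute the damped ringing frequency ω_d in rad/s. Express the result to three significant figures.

ω_d ≈ 82300 rad/s

For a series RLC circuit (capacitor voltage as output), ω_n = 1/√(LC) = 1/√(8.48 mH · 12.4 nF) = 97500 rad/s.
ζ = (R/2)·√(C/L) = (886/2)·√(12.4 nF/8.48 mH) = 0.536.
ω_d = 97500·√(1 − 0.536²) = 82300 rad/s.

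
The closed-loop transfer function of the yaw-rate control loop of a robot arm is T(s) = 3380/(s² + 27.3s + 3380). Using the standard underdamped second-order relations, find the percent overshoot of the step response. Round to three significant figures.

%OS ≈ 46.8%

ω_n = √3380 = 58.1 rad/s; ζ = 27.3/(2·58.1) = 0.235.
Overshoot: exp(−π·0.235/√(1−0.235²)) = 0.468, i.e. 46.8%.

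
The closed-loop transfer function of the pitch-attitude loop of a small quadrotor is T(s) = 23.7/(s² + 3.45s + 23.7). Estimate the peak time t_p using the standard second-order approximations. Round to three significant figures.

ω_n = √23.7 = 4.87 rad/s; ζ = 3.45/(2·4.87) = 0.354.
ω_d = 4.87·√(1 − 0.354²) = 4.55 rad/s. Then t_p = π/ω_d = 0.690 s.

t_p ≈ 0.690 s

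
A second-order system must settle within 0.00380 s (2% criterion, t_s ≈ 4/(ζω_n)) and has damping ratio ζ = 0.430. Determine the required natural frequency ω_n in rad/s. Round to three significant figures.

Rearranging t_s ≈ 4/(ζω_n) gives ω_n = 4/(ζ·t_s) = 4/(0.430 × 0.00380) = 2450 rad/s.

ω_n ≈ 2450 rad/s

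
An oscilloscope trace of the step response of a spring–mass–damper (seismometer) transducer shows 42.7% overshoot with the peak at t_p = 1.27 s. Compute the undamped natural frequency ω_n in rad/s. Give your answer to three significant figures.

The overshoot fixes ζ = −ln(OS)/√(π²+ln²(OS)) = 0.261.
From t_p = π/ω_d, ω_d = π/1.27 = 2.47 rad/s, so ω_n = ω_d/√(1−ζ²) = 2.56 rad/s.

ω_n ≈ 2.56 rad/s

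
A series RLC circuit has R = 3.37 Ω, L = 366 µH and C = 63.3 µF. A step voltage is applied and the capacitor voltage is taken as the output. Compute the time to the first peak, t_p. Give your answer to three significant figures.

t_p ≈ 0.000670 s

For a series RLC circuit (capacitor voltage as output), ω_n = 1/√(LC) = 1/√(366 µH · 63.3 µF) = 6570 rad/s.
ζ = (R/2)·√(C/L) = (3.37/2)·√(63.3 µF/366 µH) = 0.701.
The damped frequency ω_d = ω_n√(1−ζ²) = 4690 rad/s. t_p = π/ω_d = 0.000670 s.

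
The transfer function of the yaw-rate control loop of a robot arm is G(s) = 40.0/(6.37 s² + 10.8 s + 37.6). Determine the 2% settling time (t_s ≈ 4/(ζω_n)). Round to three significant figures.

Dividing through by 6.37: denominator becomes s² + 1.695 s + 5.903.
So ω_n = √5.903 = 2.43 rad/s and ζ = 1.695/(2·2.43) = 0.349.
t_s ≈ 4/(ζω_n) = 4.72 s.

t_s ≈ 4.72 s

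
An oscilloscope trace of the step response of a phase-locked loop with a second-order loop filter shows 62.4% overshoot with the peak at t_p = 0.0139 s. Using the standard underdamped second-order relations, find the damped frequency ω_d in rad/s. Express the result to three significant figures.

t_p = π/ω_d, so ω_d = π/0.0139 = 226 rad/s.

ω_d ≈ 226 rad/s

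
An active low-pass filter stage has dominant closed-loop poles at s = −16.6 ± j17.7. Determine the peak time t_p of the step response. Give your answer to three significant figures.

t_p = π/ω_d with ω_d = 17.7 (the imaginary part), so t_p = 0.177 s.

t_p ≈ 0.177 s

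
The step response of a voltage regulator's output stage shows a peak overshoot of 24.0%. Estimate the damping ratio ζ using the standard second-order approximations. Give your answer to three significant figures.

ζ ≈ 0.414

From %OS = 100·exp(−πζ/√(1−ζ²)), invert to get ζ = −ln(OS)/√(π² + ln²(OS)) with OS = 0.240.
−ln 0.240 = 1.427, so ζ = 1.427/√(π² + 2.037) = 0.414.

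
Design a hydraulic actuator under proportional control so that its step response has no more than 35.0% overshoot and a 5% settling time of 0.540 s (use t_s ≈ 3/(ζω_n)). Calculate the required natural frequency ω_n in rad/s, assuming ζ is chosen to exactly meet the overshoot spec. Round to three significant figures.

ω_n ≈ 17.5 rad/s

Inverting the overshoot relation: ζ = |ln 0.350|/√(π² + ln²0.350) = 0.317.
Then ω_n = 3/(ζ t_s) = 3/(0.317 × 0.540) = 17.5 rad/s.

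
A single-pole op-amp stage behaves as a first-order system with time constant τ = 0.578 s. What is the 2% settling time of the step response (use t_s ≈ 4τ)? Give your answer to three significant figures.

t_s ≈ 2.31 s

t_s ≈ 4τ = 2.31 s.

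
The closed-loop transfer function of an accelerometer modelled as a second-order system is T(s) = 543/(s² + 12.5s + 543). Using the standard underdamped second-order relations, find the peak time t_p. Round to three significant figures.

Comparing the denominator to s² + 2ζω_n s + ω_n²: ω_n = √543 = 23.3 rad/s, and 2ζω_n = 12.5 so ζ = 12.5/(2·23.3) = 0.268.
The damped frequency ω_d = ω_n√(1−ζ²) = 22.4 rad/s. Then t_p = π/ω_d = 0.140 s.

t_p ≈ 0.140 s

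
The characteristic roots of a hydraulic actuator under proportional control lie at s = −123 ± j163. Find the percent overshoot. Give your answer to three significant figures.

|pole| = ω_n = √(123² + 163²) = 204 rad/s; ζ = cos θ = σ/ω_n = 0.602.
%OS = 100 e^{−πζ/√(1−ζ²)} with ζ = 0.602 gives 9.34%.

%OS ≈ 9.34%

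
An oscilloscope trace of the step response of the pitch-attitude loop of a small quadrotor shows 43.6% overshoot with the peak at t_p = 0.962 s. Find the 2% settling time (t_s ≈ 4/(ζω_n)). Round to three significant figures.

ζ from %OS: ζ = |ln 0.436|/√(π²+ln²0.436) = 0.255.
t_p = π/ω_d ⇒ ω_d = 3.27 rad/s; then ω_n = ω_d/√(1−ζ²) = 3.38 rad/s.
t_s ≈ 4/(ζω_n) = 4/(0.255·3.38) = 4.64 s.

t_s ≈ 4.64 s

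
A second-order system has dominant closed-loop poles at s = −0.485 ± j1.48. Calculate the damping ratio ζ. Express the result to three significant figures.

ζ ≈ 0.311

|pole| = ω_n = √(0.485² + 1.48²) = 1.56 rad/s; ζ = cos θ = σ/ω_n = 0.311.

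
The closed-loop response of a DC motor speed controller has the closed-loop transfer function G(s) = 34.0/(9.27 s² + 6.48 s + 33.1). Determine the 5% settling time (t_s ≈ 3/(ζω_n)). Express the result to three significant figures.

Dividing through by 9.27: denominator becomes s² + 0.6990 s + 3.571.
So ω_n = √3.571 = 1.89 rad/s and ζ = 0.6990/(2·1.89) = 0.185.
t_s ≈ 3/(ζω_n) = 8.58 s.

t_s ≈ 8.58 s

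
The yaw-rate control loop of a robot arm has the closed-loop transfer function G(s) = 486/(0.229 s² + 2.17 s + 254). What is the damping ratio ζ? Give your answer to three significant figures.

ζ ≈ 0.142

Dividing through by 0.229: denominator becomes s² + 9.476 s + 1109.
So ω_n = √1109 = 33.3 rad/s and ζ = 9.476/(2·33.3) = 0.142.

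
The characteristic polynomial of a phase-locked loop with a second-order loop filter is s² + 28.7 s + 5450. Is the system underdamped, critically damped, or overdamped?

a² − 4b = 28.7² − 4·5450 < 0 (complex roots); the system is underdamped.

underdamped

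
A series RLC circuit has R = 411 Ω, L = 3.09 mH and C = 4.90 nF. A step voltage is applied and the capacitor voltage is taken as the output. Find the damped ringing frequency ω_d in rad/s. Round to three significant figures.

ω_d ≈ 248000 rad/s

For a series RLC circuit (capacitor voltage as output), ω_n = 1/√(LC) = 1/√(3.09 mH · 4.90 nF) = 257000 rad/s.
ζ = (R/2)·√(C/L) = (411/2)·√(4.90 nF/3.09 mH) = 0.259.
The damped frequency ω_d = ω_n√(1−ζ²) = 248000 rad/s.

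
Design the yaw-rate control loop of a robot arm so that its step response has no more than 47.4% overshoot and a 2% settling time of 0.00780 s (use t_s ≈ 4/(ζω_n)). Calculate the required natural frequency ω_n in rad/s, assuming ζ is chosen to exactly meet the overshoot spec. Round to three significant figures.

From %OS = 100·exp(−πζ/√(1−ζ²)), invert to get ζ = −ln(OS)/√(π² + ln²(OS)) with OS = 0.474.
−ln 0.474 = 0.7465, so ζ = 0.7465/√(π² + 0.5573) = 0.231.
From t_s ≈ 4/(ζω_n): ω_n = 4/(ζ·t_s) = 4/(0.231·0.00780) = 2220 rad/s.

ω_n ≈ 2220 rad/s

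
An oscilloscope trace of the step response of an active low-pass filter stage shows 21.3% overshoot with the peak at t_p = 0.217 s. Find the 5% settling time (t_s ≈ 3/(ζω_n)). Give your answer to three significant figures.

ζ from %OS: ζ = |ln 0.213|/√(π²+ln²0.213) = 0.442.
From t_p = π/ω_d, ω_d = π/0.217 = 14.5 rad/s, so ω_n = ω_d/√(1−ζ²) = 16.1 rad/s.
t_s ≈ 3/(ζω_n) = 3/(0.442·16.1) = 0.421 s.

t_s ≈ 0.421 s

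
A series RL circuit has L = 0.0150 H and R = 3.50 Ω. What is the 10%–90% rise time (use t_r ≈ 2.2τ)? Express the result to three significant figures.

τ = L/R = 0.0150/3.50 = 0.00429 s.
t_r ≈ 2.2τ = 0.00943 s.

t_r ≈ 0.00943 s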